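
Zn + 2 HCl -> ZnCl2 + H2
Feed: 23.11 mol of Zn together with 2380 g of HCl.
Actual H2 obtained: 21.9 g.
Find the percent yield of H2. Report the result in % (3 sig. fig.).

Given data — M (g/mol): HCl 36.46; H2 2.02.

46.9 %

n(Zn) = 23.11 mol
n(HCl) = 2380 / 36.46 = 65.28 mol
n/ν → Zn: 23.11, HCl: 32.64; Zn is limiting.
theoretical n(H2) = (1/1) × 23.11 = 23.11 mol → 46.68 g
% yield = 21.9 / 46.68 × 100 = 46.92 %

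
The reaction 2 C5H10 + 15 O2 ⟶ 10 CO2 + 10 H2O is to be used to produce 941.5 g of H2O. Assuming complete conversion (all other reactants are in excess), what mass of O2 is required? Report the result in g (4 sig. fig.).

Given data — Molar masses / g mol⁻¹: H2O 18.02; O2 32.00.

2508 g

n(H2O) = 941.5 / 18.02 = 52.25 mol
n(O2) = (15/10) × 52.25 = 78.38 mol
mass = 78.38 × 32.00 = 2508 g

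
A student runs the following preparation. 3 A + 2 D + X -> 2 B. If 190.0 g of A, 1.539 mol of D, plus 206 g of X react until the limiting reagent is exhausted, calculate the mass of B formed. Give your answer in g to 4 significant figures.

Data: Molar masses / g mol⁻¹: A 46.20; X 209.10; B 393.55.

605.7 g

n(A) = 190.0 / 46.20 = 4.113 mol
n(D) = 1.539 mol
n(X) = 206.0 / 209.10 = 0.9852 mol
n/ν for A = 4.113/3 = 1.371
n/ν for D = 1.539/2 = 0.7695
n/ν for X = 0.9852/1 = 0.9852
Smallest n/ν is D → limiting reagent.
n(B) = (2/2) × 1.539 = 1.539 mol
mass = 1.539 × 393.55 = 605.7 g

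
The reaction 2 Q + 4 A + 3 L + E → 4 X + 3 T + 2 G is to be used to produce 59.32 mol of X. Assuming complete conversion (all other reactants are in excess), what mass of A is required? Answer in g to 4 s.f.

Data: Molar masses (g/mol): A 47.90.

n(X) = 59.32 mol
n(A) = (4/4) × 59.32 = 59.32 mol
mass = 59.32 × 47.90 = 2841 g

2841 g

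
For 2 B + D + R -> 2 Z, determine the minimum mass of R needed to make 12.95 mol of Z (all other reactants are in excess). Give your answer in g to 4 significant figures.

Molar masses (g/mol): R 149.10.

965.4 g

n(Z) = 12.95 mol
n(R) = (1/2) × 12.95 = 6.475 mol
mass = 6.475 × 149.10 = 965.4 g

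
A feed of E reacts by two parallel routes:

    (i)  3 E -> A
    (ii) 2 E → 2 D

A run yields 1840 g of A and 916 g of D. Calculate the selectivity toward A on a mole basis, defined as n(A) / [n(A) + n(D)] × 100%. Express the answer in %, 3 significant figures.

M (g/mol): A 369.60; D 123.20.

40.1 %

n(A) = 1840 / 369.60 = 4.978 mol
n(D) = 916 / 123.20 = 7.435 mol
selectivity = 4.978/(4.978+7.435) × 100 = 40.10 %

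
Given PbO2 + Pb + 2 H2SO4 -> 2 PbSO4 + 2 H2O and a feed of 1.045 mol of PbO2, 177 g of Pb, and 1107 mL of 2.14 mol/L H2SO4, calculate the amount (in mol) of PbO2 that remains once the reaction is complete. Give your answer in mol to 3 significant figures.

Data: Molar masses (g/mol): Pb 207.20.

0.191 mol

n(PbO2) = 1.045 mol
n(Pb) = 177.0 / 207.20 = 0.8542 mol
n(H2SO4) = 2.14 × 1107/1000 = 2.369 mol
n/ν for PbO2 = 1.045/1 = 1.045
n/ν for Pb = 0.8542/1 = 0.8542
n/ν for H2SO4 = 2.369/2 = 1.185
Smallest n/ν is Pb → limiting reagent.
PbO2 consumed = (1/1) × 0.8542 = 0.8542 mol
PbO2 remaining = 1.045 − 0.8542 = 0.1908 mol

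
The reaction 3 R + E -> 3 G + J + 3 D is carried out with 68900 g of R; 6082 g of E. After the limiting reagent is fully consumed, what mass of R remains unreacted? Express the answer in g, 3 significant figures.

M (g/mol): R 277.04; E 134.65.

n(R) = 68900 / 277.04 = 248.7 mol
n(E) = 6082 / 134.65 = 45.17 mol
n/ν for R = 248.7/3 = 82.90
n/ν for E = 45.17/1 = 45.17
Smallest n/ν is E → limiting reagent.
R consumed = (3/1) × 45.17 = 135.5 mol
R remaining = 248.7 − 135.5 = 113.2 mol
mass = 113.2 × 277.04 = 31360 g

31400 g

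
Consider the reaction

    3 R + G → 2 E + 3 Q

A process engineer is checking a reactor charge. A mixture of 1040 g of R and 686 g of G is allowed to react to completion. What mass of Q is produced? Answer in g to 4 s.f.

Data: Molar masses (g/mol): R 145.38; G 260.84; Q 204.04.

n(R) = 1040 / 145.38 = 7.154 mol
n(G) = 686.0 / 260.84 = 2.630 mol
n/ν → R: 2.385, G: 2.630; R is limiting.
n(Q) = (3/3) × 7.154 = 7.154 mol
mass = 7.154 × 204.04 = 1460 g

1460 g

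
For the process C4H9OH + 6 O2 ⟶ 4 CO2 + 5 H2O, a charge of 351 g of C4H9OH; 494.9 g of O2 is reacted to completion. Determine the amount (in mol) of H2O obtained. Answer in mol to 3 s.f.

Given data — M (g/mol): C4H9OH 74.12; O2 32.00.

12.9 mol

n(C4H9OH) = 351.0 / 74.12 = 4.736 mol
n(O2) = 494.9 / 32.00 = 15.47 mol
n/ν → C4H9OH: 4.736, O2: 2.578; O2 is limiting.
n(H2O) = (5/6) × 15.47 = 12.89 mol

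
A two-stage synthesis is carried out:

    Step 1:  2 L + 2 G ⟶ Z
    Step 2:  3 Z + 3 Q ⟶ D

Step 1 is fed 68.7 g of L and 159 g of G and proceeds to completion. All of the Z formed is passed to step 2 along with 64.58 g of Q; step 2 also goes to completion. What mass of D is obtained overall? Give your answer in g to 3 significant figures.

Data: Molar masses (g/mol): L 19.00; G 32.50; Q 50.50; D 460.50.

Step 1:
n(L) = 68.70 / 19.00 = 3.616 mol
n(G) = 159.0 / 32.50 = 4.892 mol
n/ν for L = 3.616/2 = 1.808
n/ν for G = 4.892/2 = 2.446
Smallest n/ν is L → limiting reagent.
n(Z) produced = (1/2) × 3.616 = 1.808 mol
Step 2:
n(Z) available = 1.808 mol
n(Q) = 64.58 / 50.50 = 1.279 mol
n/ν for Z = 1.808/3 = 0.6027
n/ν for Q = 1.279/3 = 0.4263
Smallest n/ν is Q → limiting reagent.
n(D) = (1/3) × 1.279 = 0.4263 mol
mass = 0.4263 × 460.50 = 196.3 g

196 g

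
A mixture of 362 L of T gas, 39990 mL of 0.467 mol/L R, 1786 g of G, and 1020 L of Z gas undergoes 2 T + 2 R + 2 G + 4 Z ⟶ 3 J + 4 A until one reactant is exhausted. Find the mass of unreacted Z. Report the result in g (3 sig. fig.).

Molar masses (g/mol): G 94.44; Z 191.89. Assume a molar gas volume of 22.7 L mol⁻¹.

n(T) = 362.0 / 22.7 = 15.95 mol
n(R) = 0.467 × 39990/1000 = 18.68 mol
n(G) = 1786 / 94.44 = 18.91 mol
n(Z) = 1020 / 22.7 = 44.93 mol
n/ν for T = 15.95/2 = 7.975
n/ν for R = 18.68/2 = 9.340
n/ν for G = 18.91/2 = 9.455
n/ν for Z = 44.93/4 = 11.23
Smallest n/ν is T → limiting reagent.
Z consumed = (4/2) × 15.95 = 31.90 mol
Z remaining = 44.93 − 31.90 = 13.03 mol
mass = 13.03 × 191.89 = 2500 g

2500 g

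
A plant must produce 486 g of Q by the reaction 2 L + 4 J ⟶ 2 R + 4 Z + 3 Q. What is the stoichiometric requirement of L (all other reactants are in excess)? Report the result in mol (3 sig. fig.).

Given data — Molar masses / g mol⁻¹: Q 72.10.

n(Q) = 486 / 72.10 = 6.741 mol
n(L) = (2/3) × 6.741 = 4.494 mol

4.49 mol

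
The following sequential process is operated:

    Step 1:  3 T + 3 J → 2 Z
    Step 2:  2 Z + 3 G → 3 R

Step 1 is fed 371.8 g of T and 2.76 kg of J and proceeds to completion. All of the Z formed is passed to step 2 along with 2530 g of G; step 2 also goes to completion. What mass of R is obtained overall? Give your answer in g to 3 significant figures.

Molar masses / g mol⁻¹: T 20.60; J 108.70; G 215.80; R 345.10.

Step 1:
n(T) = 371.8 / 20.60 = 18.05 mol
n(J) = 2.760×1000 / 108.70 = 25.39 mol
n/ν → T: 6.017, J: 8.463; T is limiting.
n(Z) produced = (2/3) × 18.05 = 12.03 mol
Step 2:
n(Z) available = 12.03 mol
n(G) = 2530 / 215.80 = 11.72 mol
n/ν → Z: 6.015, G: 3.907; G is limiting.
n(R) = (3/3) × 11.72 = 11.72 mol
mass = 11.72 × 345.10 = 4045 g

4050 g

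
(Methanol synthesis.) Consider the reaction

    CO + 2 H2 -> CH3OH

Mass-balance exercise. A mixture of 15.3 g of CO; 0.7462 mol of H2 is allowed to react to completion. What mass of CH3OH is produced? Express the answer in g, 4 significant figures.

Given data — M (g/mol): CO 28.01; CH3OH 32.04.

11.95 g

n(CO) = 15.30 / 28.01 = 0.5462 mol
n(H2) = 0.7462 mol
n/ν → CO: 0.5462, H2: 0.3731; H2 is limiting.
n(CH3OH) = (1/2) × 0.7462 = 0.3731 mol
mass = 0.3731 × 32.04 = 11.95 g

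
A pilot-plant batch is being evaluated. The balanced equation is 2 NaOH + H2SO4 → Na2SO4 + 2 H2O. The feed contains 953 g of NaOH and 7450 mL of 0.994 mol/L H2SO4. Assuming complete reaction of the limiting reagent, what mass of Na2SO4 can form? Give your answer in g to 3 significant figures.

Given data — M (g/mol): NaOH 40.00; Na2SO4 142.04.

n(NaOH) = 953.0 / 40.00 = 23.83 mol
n(H2SO4) = 0.994 × 7450/1000 = 7.405 mol
n/ν for NaOH = 23.83/2 = 11.92
n/ν for H2SO4 = 7.405/1 = 7.405
Smallest n/ν is H2SO4 → limiting reagent.
n(Na2SO4) = (1/1) × 7.405 = 7.405 mol
mass = 7.405 × 142.04 = 1052 g

1050 g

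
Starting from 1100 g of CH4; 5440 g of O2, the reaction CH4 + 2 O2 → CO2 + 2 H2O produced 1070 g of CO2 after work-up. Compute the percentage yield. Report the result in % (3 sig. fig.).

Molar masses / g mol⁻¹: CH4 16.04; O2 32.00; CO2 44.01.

n(CH4) = 1100 / 16.04 = 68.58 mol
n(O2) = 5440 / 32.00 = 170.0 mol
n/ν → CH4: 68.58, O2: 85.00; CH4 is limiting.
theoretical n(CO2) = (1/1) × 68.58 = 68.58 mol → 3018 g
% yield = 1070 / 3018 × 100 = 35.45 %

35.5 %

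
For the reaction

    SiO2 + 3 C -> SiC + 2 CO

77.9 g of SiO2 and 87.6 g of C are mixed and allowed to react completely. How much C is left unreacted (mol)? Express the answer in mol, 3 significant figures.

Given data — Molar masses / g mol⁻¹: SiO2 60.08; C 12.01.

3.40 mol

n(SiO2) = 77.90 / 60.08 = 1.297 mol
n(C) = 87.60 / 12.01 = 7.294 mol
n/ν for SiO2 = 1.297/1 = 1.297
n/ν for C = 7.294/3 = 2.431
Smallest n/ν is SiO2 → limiting reagent.
C consumed = (3/1) × 1.297 = 3.891 mol
C remaining = 7.294 − 3.891 = 3.403 mol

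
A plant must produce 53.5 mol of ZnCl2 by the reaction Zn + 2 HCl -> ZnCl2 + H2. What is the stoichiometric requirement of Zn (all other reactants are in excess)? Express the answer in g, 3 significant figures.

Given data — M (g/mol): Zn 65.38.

n(ZnCl2) = 53.50 mol
n(Zn) = (1/1) × 53.50 = 53.50 mol
mass = 53.50 × 65.38 = 3498 g

3500 g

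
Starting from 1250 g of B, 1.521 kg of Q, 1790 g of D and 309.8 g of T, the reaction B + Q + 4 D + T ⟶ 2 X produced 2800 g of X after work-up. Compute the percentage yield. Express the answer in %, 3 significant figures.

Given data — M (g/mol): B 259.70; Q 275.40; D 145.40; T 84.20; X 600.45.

75.8 %

n(B) = 1250 / 259.70 = 4.813 mol
n(Q) = 1.521×1000 / 275.40 = 5.523 mol
n(D) = 1790 / 145.40 = 12.31 mol
n(T) = 309.8 / 84.20 = 3.679 mol
n/ν → B: 4.813, Q: 5.523, D: 3.078, T: 3.679; D is limiting.
theoretical n(X) = (2/4) × 12.31 = 6.155 mol → 3696 g
% yield = 2800 / 3696 × 100 = 75.76 %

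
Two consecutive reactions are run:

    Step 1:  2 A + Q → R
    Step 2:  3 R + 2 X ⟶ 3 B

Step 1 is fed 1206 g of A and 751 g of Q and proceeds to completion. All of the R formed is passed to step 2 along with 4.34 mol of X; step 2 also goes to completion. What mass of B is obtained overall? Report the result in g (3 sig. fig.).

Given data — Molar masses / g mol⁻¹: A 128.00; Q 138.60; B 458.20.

Step 1:
n(A) = 1206 / 128.00 = 9.422 mol
n(Q) = 751.0 / 138.60 = 5.418 mol
n/ν for A = 9.422/2 = 4.711
n/ν for Q = 5.418/1 = 5.418
Smallest n/ν is A → limiting reagent.
n(R) produced = (1/2) × 9.422 = 4.711 mol
Step 2:
n(R) available = 4.711 mol
n(X) = 4.340 mol
n/ν for R = 4.711/3 = 1.570
n/ν for X = 4.340/2 = 2.170
Smallest n/ν is R → limiting reagent.
n(B) = (3/3) × 4.711 = 4.711 mol
mass = 4.711 × 458.20 = 2159 g

2160 g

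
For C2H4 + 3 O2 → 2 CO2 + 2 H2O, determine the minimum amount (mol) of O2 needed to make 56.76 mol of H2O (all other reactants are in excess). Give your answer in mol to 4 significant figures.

85.14 mol

n(H2O) = 56.76 mol
n(O2) = (3/2) × 56.76 = 85.14 mol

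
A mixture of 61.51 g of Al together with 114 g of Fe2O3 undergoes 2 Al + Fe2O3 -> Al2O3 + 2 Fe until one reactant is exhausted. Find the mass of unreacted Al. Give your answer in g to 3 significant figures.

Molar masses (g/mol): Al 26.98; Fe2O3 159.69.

n(Al) = 61.51 / 26.98 = 2.280 mol
n(Fe2O3) = 114.0 / 159.69 = 0.7139 mol
n/ν → Al: 1.140, Fe2O3: 0.7139; Fe2O3 is limiting.
Al consumed = (2/1) × 0.7139 = 1.428 mol
Al remaining = 2.280 − 1.428 = 0.8520 mol
mass = 0.8520 × 26.98 = 22.99 g

23.0 g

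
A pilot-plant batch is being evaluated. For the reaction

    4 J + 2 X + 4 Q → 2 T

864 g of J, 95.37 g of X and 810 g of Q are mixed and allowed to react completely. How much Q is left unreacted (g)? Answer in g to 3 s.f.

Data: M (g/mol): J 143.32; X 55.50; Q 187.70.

165 g

n(J) = 864.0 / 143.32 = 6.028 mol
n(X) = 95.37 / 55.50 = 1.718 mol
n(Q) = 810.0 / 187.70 = 4.315 mol
n/ν for J = 6.028/4 = 1.507
n/ν for X = 1.718/2 = 0.8590
n/ν for Q = 4.315/4 = 1.079
Smallest n/ν is X → limiting reagent.
Q consumed = (4/2) × 1.718 = 3.436 mol
Q remaining = 4.315 − 3.436 = 0.8790 mol
mass = 0.8790 × 187.70 = 165.0 g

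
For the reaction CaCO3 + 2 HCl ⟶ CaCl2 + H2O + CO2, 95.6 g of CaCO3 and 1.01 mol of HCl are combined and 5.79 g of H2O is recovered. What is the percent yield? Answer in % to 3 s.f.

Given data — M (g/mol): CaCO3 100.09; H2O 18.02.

n(CaCO3) = 95.60 / 100.09 = 0.9551 mol
n(HCl) = 1.010 mol
n/ν for CaCO3 = 0.9551/1 = 0.9551
n/ν for HCl = 1.010/2 = 0.5050
Smallest n/ν is HCl → limiting reagent.
theoretical n(H2O) = (1/2) × 1.010 = 0.5050 mol → 9.100 g
% yield = 5.79 / 9.100 × 100 = 63.63 %

63.6 %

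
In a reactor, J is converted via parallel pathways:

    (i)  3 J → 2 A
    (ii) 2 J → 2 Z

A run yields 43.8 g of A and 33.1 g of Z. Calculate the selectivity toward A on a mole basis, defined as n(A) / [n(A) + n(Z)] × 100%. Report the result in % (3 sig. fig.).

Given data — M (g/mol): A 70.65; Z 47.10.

n(A) = 43.8 / 70.65 = 0.6200 mol
n(Z) = 33.1 / 47.10 = 0.7028 mol
selectivity = 0.6200/(0.6200+0.7028) × 100 = 46.87 %

46.9 %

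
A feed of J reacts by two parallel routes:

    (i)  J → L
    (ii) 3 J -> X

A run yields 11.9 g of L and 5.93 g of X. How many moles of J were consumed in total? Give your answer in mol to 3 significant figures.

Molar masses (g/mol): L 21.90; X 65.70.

n(L) = 11.9 / 21.90 = 0.5434 mol
n(X) = 5.93 / 65.70 = 0.09026 mol
n(J) via (i) = (1/1)×0.5434 = 0.5434 mol
n(J) via (ii) = (3/1)×0.09026 = 0.2708 mol
total n(J) = 0.5434 + 0.2708 = 0.8142 mol

0.814 mol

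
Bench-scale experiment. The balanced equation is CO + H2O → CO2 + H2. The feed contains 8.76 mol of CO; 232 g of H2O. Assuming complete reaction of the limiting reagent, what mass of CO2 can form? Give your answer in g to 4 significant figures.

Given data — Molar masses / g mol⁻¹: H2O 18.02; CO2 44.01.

n(CO) = 8.760 mol
n(H2O) = 232.0 / 18.02 = 12.87 mol
n/ν for CO = 8.760/1 = 8.760
n/ν for H2O = 12.87/1 = 12.87
Smallest n/ν is CO → limiting reagent.
n(CO2) = (1/1) × 8.760 = 8.760 mol
mass = 8.760 × 44.01 = 385.5 g

385.5 g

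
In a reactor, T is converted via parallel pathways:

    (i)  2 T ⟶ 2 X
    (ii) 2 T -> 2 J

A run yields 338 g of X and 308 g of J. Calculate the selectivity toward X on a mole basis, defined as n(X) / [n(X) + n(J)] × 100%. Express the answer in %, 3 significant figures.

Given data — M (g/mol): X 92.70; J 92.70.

n(X) = 338 / 92.70 = 3.646 mol
n(J) = 308 / 92.70 = 3.323 mol
selectivity = 3.646/(3.646+3.323) × 100 = 52.32 %

52.3 %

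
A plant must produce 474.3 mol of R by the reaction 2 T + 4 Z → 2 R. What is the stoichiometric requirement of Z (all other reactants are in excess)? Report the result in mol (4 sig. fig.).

948.6 mol

n(R) = 474.3 mol
n(Z) = (4/2) × 474.3 = 948.6 mol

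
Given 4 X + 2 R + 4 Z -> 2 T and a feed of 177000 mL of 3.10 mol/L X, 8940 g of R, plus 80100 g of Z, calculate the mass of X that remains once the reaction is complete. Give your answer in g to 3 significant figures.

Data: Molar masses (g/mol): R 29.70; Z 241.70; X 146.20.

n(X) = 3.10 × 177000/1000 = 548.7 mol
n(R) = 8940 / 29.70 = 301.0 mol
n(Z) = 80100 / 241.70 = 331.4 mol
n/ν for X = 548.7/4 = 137.2
n/ν for R = 301.0/2 = 150.5
n/ν for Z = 331.4/4 = 82.85
Smallest n/ν is Z → limiting reagent.
X consumed = (4/4) × 331.4 = 331.4 mol
X remaining = 548.7 − 331.4 = 217.3 mol
mass = 217.3 × 146.20 = 31770 g

31800 g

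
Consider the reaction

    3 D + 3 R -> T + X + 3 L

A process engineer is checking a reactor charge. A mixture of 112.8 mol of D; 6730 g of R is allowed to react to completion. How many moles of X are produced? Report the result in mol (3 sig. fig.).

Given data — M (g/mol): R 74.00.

30.3 mol

n(D) = 112.8 mol
n(R) = 6730 / 74.00 = 90.95 mol
n/ν for D = 112.8/3 = 37.60
n/ν for R = 90.95/3 = 30.32
Smallest n/ν is R → limiting reagent.
n(X) = (1/3) × 90.95 = 30.32 mol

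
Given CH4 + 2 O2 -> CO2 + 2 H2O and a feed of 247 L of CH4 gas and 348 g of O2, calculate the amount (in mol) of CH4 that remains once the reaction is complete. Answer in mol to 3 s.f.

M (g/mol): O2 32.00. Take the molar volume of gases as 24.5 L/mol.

n(CH4) = 247.0 / 24.5 = 10.08 mol
n(O2) = 348.0 / 32.00 = 10.88 mol
n/ν for CH4 = 10.08/1 = 10.08
n/ν for O2 = 10.88/2 = 5.440
Smallest n/ν is O2 → limiting reagent.
CH4 consumed = (1/2) × 10.88 = 5.440 mol
CH4 remaining = 10.08 − 5.440 = 4.640 mol

4.64 mol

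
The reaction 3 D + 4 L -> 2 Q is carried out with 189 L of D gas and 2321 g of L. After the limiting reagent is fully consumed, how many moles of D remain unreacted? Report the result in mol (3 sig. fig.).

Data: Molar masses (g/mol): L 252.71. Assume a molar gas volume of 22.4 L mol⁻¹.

n(D) = 189.0 / 22.4 = 8.438 mol
n(L) = 2321 / 252.71 = 9.184 mol
n/ν for D = 8.438/3 = 2.813
n/ν for L = 9.184/4 = 2.296
Smallest n/ν is L → limiting reagent.
D consumed = (3/4) × 9.184 = 6.888 mol
D remaining = 8.438 − 6.888 = 1.550 mol

1.55 mol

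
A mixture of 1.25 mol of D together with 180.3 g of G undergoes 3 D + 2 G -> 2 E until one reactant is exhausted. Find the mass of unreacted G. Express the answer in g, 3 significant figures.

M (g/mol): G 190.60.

21.5 g

n(D) = 1.250 mol
n(G) = 180.3 / 190.60 = 0.9460 mol
n/ν for D = 1.250/3 = 0.4167
n/ν for G = 0.9460/2 = 0.4730
Smallest n/ν is D → limiting reagent.
G consumed = (2/3) × 1.250 = 0.8333 mol
G remaining = 0.9460 − 0.8333 = 0.1127 mol
mass = 0.1127 × 190.60 = 21.48 g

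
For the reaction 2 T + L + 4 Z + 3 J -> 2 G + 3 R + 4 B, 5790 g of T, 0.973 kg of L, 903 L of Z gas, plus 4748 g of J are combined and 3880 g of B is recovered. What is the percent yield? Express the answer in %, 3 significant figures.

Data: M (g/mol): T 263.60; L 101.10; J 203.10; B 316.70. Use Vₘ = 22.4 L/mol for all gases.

39.3 %

n(T) = 5790 / 263.60 = 21.97 mol
n(L) = 0.9730×1000 / 101.10 = 9.624 mol
n(Z) = 903.0 / 22.4 = 40.31 mol
n(J) = 4748 / 203.10 = 23.38 mol
n/ν for T = 21.97/2 = 10.99
n/ν for L = 9.624/1 = 9.624
n/ν for Z = 40.31/4 = 10.08
n/ν for J = 23.38/3 = 7.793
Smallest n/ν is J → limiting reagent.
theoretical n(B) = (4/3) × 23.38 = 31.17 mol → 9872 g
% yield = 3880 / 9872 × 100 = 39.30 %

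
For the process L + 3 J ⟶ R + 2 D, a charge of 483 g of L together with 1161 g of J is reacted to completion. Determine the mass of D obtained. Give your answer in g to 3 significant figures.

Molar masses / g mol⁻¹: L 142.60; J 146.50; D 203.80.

1080 g

n(L) = 483.0 / 142.60 = 3.387 mol
n(J) = 1161 / 146.50 = 7.925 mol
n/ν → L: 3.387, J: 2.642; J is limiting.
n(D) = (2/3) × 7.925 = 5.283 mol
mass = 5.283 × 203.80 = 1077 g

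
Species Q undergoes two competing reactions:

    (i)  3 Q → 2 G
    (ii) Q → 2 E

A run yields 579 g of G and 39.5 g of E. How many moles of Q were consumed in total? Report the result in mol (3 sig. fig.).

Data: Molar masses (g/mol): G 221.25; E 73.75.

n(G) = 579 / 221.25 = 2.617 mol
n(E) = 39.5 / 73.75 = 0.5356 mol
n(Q) via (i) = (3/2)×2.617 = 3.926 mol
n(Q) via (ii) = (1/2)×0.5356 = 0.2678 mol
total n(Q) = 3.926 + 0.2678 = 4.194 mol

4.19 mol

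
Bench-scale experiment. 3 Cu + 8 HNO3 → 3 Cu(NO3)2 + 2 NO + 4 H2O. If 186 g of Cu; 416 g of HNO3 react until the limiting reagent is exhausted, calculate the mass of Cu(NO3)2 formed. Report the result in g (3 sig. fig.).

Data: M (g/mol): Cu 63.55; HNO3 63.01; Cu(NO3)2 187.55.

n(Cu) = 186.0 / 63.55 = 2.927 mol
n(HNO3) = 416.0 / 63.01 = 6.602 mol
n/ν for Cu = 2.927/3 = 0.9757
n/ν for HNO3 = 6.602/8 = 0.8253
Smallest n/ν is HNO3 → limiting reagent.
n(Cu(NO3)2) = (3/8) × 6.602 = 2.476 mol
mass = 2.476 × 187.55 = 464.4 g

464 g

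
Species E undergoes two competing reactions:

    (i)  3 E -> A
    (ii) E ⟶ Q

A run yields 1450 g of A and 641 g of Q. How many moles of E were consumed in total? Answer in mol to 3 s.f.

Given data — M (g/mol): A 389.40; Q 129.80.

n(A) = 1450 / 389.40 = 3.724 mol
n(Q) = 641 / 129.80 = 4.938 mol
n(E) via (i) = (3/1)×3.724 = 11.17 mol
n(E) via (ii) = (1/1)×4.938 = 4.938 mol
total n(E) = 11.17 + 4.938 = 16.11 mol

16.1 mol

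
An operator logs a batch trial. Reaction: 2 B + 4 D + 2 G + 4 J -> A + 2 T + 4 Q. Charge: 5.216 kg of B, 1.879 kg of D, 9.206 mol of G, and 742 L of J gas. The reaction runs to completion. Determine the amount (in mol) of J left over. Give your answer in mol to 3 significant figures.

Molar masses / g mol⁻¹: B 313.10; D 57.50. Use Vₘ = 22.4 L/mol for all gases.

n(B) = 5.216×1000 / 313.10 = 16.66 mol
n(D) = 1.879×1000 / 57.50 = 32.68 mol
n(G) = 9.206 mol
n(J) = 742.0 / 22.4 = 33.13 mol
n/ν → B: 8.330, D: 8.170, G: 4.603, J: 8.283; G is limiting.
J consumed = (4/2) × 9.206 = 18.41 mol
J remaining = 33.13 − 18.41 = 14.72 mol

14.7 mol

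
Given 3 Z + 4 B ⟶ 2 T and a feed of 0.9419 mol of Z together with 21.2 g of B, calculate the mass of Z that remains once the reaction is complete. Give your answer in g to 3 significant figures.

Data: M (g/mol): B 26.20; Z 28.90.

9.68 g

n(Z) = 0.9419 mol
n(B) = 21.20 / 26.20 = 0.8092 mol
n/ν for Z = 0.9419/3 = 0.3140
n/ν for B = 0.8092/4 = 0.2023
Smallest n/ν is B → limiting reagent.
Z consumed = (3/4) × 0.8092 = 0.6069 mol
Z remaining = 0.9419 − 0.6069 = 0.3350 mol
mass = 0.3350 × 28.90 = 9.682 g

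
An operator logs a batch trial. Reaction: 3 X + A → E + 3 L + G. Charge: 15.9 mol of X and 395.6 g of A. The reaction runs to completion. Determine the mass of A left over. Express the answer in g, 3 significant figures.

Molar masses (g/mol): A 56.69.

n(X) = 15.90 mol
n(A) = 395.6 / 56.69 = 6.978 mol
n/ν for X = 15.90/3 = 5.300
n/ν for A = 6.978/1 = 6.978
Smallest n/ν is X → limiting reagent.
A consumed = (1/3) × 15.90 = 5.300 mol
A remaining = 6.978 − 5.300 = 1.678 mol
mass = 1.678 × 56.69 = 95.13 g

95.1 g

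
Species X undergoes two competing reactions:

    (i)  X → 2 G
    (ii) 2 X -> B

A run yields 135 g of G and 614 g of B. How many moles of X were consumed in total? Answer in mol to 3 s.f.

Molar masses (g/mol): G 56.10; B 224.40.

6.68 mol

n(G) = 135 / 56.10 = 2.406 mol
n(B) = 614 / 224.40 = 2.736 mol
n(X) via (i) = (1/2)×2.406 = 1.203 mol
n(X) via (ii) = (2/1)×2.736 = 5.472 mol
total n(X) = 1.203 + 5.472 = 6.675 mol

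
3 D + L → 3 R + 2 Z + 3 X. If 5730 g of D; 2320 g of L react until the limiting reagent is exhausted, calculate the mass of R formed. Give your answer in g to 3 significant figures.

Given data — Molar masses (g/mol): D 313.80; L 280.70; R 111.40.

2030 g

n(D) = 5730 / 313.80 = 18.26 mol
n(L) = 2320 / 280.70 = 8.265 mol
n/ν → D: 6.087, L: 8.265; D is limiting.
n(R) = (3/3) × 18.26 = 18.26 mol
mass = 18.26 × 111.40 = 2034 g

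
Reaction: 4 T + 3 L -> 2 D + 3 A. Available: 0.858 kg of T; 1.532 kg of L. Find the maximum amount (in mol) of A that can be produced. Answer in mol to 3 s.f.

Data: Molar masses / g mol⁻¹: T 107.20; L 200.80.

6.00 mol

n(T) = 0.8580×1000 / 107.20 = 8.004 mol
n(L) = 1.532×1000 / 200.80 = 7.629 mol
n/ν for T = 8.004/4 = 2.001
n/ν for L = 7.629/3 = 2.543
Smallest n/ν is T → limiting reagent.
n(A) = (3/4) × 8.004 = 6.003 mol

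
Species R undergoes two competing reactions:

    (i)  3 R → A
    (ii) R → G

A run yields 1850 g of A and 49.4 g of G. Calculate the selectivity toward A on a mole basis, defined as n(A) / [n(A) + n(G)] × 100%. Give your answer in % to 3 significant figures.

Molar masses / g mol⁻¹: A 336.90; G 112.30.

92.6 %

n(A) = 1850 / 336.90 = 5.491 mol
n(G) = 49.4 / 112.30 = 0.4399 mol
selectivity = 5.491/(5.491+0.4399) × 100 = 92.58 %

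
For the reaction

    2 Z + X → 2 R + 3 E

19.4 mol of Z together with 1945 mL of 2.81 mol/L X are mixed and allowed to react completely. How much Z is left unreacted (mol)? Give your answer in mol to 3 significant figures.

8.47 mol

n(Z) = 19.40 mol
n(X) = 2.81 × 1945/1000 = 5.465 mol
n/ν for Z = 19.40/2 = 9.700
n/ν for X = 5.465/1 = 5.465
Smallest n/ν is X → limiting reagent.
Z consumed = (2/1) × 5.465 = 10.93 mol
Z remaining = 19.40 − 10.93 = 8.470 mol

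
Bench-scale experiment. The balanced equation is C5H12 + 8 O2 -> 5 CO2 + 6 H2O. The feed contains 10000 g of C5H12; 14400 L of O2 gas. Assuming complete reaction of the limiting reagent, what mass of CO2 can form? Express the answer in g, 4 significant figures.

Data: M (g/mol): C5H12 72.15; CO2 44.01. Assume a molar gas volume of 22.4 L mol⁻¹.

n(C5H12) = 10000 / 72.15 = 138.6 mol
n(O2) = 14400 / 22.4 = 642.9 mol
n/ν → C5H12: 138.6, O2: 80.36; O2 is limiting.
n(CO2) = (5/8) × 642.9 = 401.8 mol
mass = 401.8 × 44.01 = 17680 g

17680 g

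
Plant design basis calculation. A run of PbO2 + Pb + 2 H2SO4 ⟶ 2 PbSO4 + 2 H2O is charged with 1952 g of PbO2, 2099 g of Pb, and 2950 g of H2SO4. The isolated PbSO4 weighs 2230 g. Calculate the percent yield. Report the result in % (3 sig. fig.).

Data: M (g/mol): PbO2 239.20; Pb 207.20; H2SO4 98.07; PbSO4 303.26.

n(PbO2) = 1952 / 239.20 = 8.161 mol
n(Pb) = 2099 / 207.20 = 10.13 mol
n(H2SO4) = 2950 / 98.07 = 30.08 mol
n/ν for PbO2 = 8.161/1 = 8.161
n/ν for Pb = 10.13/1 = 10.13
n/ν for H2SO4 = 30.08/2 = 15.04
Smallest n/ν is PbO2 → limiting reagent.
theoretical n(PbSO4) = (2/1) × 8.161 = 16.32 mol → 4949 g
% yield = 2230 / 4949 × 100 = 45.06 %

45.1 %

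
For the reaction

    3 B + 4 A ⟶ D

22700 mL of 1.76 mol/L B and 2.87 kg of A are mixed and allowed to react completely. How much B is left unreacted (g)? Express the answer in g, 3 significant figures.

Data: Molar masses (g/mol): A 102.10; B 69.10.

n(B) = 1.76 × 22700/1000 = 39.95 mol
n(A) = 2.870×1000 / 102.10 = 28.11 mol
n/ν for B = 39.95/3 = 13.32
n/ν for A = 28.11/4 = 7.028
Smallest n/ν is A → limiting reagent.
B consumed = (3/4) × 28.11 = 21.08 mol
B remaining = 39.95 − 21.08 = 18.87 mol
mass = 18.87 × 69.10 = 1304 g

1300 g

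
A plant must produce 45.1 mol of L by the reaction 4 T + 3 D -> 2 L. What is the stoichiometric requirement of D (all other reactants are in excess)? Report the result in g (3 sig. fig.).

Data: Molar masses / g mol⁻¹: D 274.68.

n(L) = 45.10 mol
n(D) = (3/2) × 45.10 = 67.65 mol
mass = 67.65 × 274.68 = 18580 g

18600 g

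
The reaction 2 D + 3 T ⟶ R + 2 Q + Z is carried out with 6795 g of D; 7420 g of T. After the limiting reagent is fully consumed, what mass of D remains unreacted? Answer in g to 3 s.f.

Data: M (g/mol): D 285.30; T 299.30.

n(D) = 6795 / 285.30 = 23.82 mol
n(T) = 7420 / 299.30 = 24.79 mol
n/ν for D = 23.82/2 = 11.91
n/ν for T = 24.79/3 = 8.263
Smallest n/ν is T → limiting reagent.
D consumed = (2/3) × 24.79 = 16.53 mol
D remaining = 23.82 − 16.53 = 7.290 mol
mass = 7.290 × 285.30 = 2080 g

2080 g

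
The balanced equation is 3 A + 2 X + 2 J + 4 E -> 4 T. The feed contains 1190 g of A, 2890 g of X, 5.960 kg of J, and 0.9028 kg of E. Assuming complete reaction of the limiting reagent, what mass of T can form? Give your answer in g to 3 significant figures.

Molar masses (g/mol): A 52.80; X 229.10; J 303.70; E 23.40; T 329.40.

8310 g

n(A) = 1190 / 52.80 = 22.54 mol
n(X) = 2890 / 229.10 = 12.61 mol
n(J) = 5.960×1000 / 303.70 = 19.62 mol
n(E) = 0.9028×1000 / 23.40 = 38.58 mol
n/ν for A = 22.54/3 = 7.513
n/ν for X = 12.61/2 = 6.305
n/ν for J = 19.62/2 = 9.810
n/ν for E = 38.58/4 = 9.645
Smallest n/ν is X → limiting reagent.
n(T) = (4/2) × 12.61 = 25.22 mol
mass = 25.22 × 329.40 = 8307 g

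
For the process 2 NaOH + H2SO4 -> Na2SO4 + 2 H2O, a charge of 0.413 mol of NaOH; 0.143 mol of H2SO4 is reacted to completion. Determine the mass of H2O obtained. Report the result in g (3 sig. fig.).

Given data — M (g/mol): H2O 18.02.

n(NaOH) = 0.4130 mol
n(H2SO4) = 0.1430 mol
n/ν for NaOH = 0.4130/2 = 0.2065
n/ν for H2SO4 = 0.1430/1 = 0.1430
Smallest n/ν is H2SO4 → limiting reagent.
n(H2O) = (2/1) × 0.1430 = 0.2860 mol
mass = 0.2860 × 18.02 = 5.154 g

5.15 g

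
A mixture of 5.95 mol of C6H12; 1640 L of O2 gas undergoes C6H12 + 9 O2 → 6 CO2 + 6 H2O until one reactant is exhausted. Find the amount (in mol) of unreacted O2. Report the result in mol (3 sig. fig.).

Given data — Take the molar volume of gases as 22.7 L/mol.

n(C6H12) = 5.950 mol
n(O2) = 1640 / 22.7 = 72.25 mol
n/ν for C6H12 = 5.950/1 = 5.950
n/ν for O2 = 72.25/9 = 8.028
Smallest n/ν is C6H12 → limiting reagent.
O2 consumed = (9/1) × 5.950 = 53.55 mol
O2 remaining = 72.25 − 53.55 = 18.70 mol

18.7 mol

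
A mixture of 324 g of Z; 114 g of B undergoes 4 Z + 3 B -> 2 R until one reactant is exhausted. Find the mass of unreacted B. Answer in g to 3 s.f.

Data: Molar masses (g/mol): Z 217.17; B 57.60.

n(Z) = 324.0 / 217.17 = 1.492 mol
n(B) = 114.0 / 57.60 = 1.979 mol
n/ν → Z: 0.3730, B: 0.6597; Z is limiting.
B consumed = (3/4) × 1.492 = 1.119 mol
B remaining = 1.979 − 1.119 = 0.8600 mol
mass = 0.8600 × 57.60 = 49.54 g

49.5 g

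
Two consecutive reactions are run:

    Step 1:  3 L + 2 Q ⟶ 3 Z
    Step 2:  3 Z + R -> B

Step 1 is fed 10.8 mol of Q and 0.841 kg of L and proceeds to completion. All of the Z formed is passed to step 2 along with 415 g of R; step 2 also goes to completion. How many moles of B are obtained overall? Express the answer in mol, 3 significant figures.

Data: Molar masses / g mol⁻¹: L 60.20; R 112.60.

Step 1:
n(Q) = 10.80 mol
n(L) = 0.8410×1000 / 60.20 = 13.97 mol
n/ν → Q: 5.400, L: 4.657; L is limiting.
n(Z) produced = (3/3) × 13.97 = 13.97 mol
Step 2:
n(Z) available = 13.97 mol
n(R) = 415.0 / 112.60 = 3.686 mol
n/ν → Z: 4.657, R: 3.686; R is limiting.
n(B) = (1/1) × 3.686 = 3.686 mol

3.69 mol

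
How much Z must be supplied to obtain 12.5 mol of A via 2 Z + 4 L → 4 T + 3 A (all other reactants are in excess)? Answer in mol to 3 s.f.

8.33 mol

n(A) = 12.50 mol
n(Z) = (2/3) × 12.50 = 8.333 mol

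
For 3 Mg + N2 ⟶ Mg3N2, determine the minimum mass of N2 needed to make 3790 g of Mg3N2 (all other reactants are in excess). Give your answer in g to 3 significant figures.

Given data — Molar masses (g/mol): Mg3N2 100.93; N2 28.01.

1050 g

n(Mg3N2) = 3790 / 100.93 = 37.55 mol
n(N2) = (1/1) × 37.55 = 37.55 mol
mass = 37.55 × 28.01 = 1052 g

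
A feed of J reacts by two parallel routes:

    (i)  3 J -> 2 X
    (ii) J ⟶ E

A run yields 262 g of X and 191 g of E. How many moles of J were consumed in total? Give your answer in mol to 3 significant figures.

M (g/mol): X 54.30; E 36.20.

n(X) = 262 / 54.30 = 4.825 mol
n(E) = 191 / 36.20 = 5.276 mol
n(J) via (i) = (3/2)×4.825 = 7.238 mol
n(J) via (ii) = (1/1)×5.276 = 5.276 mol
total n(J) = 7.238 + 5.276 = 12.51 mol

12.5 mol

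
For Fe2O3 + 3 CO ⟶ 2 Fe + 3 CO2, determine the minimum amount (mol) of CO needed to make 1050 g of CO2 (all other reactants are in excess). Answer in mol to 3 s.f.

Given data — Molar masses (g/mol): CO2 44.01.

23.9 mol

n(CO2) = 1050 / 44.01 = 23.86 mol
n(CO) = (3/3) × 23.86 = 23.86 mol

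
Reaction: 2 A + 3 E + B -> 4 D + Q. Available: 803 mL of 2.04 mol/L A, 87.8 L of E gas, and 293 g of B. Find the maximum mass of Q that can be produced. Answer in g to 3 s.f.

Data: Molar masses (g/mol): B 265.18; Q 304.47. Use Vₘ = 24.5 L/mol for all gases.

249 g

n(A) = 2.04 × 803.0/1000 = 1.638 mol
n(E) = 87.80 / 24.5 = 3.584 mol
n(B) = 293.0 / 265.18 = 1.105 mol
n/ν for A = 1.638/2 = 0.8190
n/ν for E = 3.584/3 = 1.195
n/ν for B = 1.105/1 = 1.105
Smallest n/ν is A → limiting reagent.
n(Q) = (1/2) × 1.638 = 0.8190 mol
mass = 0.8190 × 304.47 = 249.4 g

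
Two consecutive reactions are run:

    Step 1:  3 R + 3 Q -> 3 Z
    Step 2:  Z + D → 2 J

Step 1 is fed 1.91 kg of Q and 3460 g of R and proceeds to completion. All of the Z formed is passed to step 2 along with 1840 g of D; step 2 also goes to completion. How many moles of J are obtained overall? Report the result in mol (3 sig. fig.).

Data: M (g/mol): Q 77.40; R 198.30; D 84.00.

Step 1:
n(Q) = 1.910×1000 / 77.40 = 24.68 mol
n(R) = 3460 / 198.30 = 17.45 mol
n/ν for Q = 24.68/3 = 8.227
n/ν for R = 17.45/3 = 5.817
Smallest n/ν is R → limiting reagent.
n(Z) produced = (3/3) × 17.45 = 17.45 mol
Step 2:
n(Z) available = 17.45 mol
n(D) = 1840 / 84.00 = 21.90 mol
n/ν for Z = 17.45/1 = 17.45
n/ν for D = 21.90/1 = 21.90
Smallest n/ν is Z → limiting reagent.
n(J) = (2/1) × 17.45 = 34.90 mol

34.9 mol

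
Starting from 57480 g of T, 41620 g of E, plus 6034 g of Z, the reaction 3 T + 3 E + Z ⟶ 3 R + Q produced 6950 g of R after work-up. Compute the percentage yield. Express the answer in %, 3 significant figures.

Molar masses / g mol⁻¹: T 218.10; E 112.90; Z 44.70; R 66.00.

40.0 %

n(T) = 57480 / 218.10 = 263.5 mol
n(E) = 41620 / 112.90 = 368.6 mol
n(Z) = 6034 / 44.70 = 135.0 mol
n/ν → T: 87.83, E: 122.9, Z: 135.0; T is limiting.
theoretical n(R) = (3/3) × 263.5 = 263.5 mol → 17390 g
% yield = 6950 / 17390 × 100 = 39.97 %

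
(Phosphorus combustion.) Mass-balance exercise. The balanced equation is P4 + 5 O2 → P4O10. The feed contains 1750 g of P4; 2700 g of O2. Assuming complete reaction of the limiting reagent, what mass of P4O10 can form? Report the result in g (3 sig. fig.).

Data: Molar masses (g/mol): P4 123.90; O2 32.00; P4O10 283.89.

n(P4) = 1750 / 123.90 = 14.12 mol
n(O2) = 2700 / 32.00 = 84.38 mol
n/ν → P4: 14.12, O2: 16.88; P4 is limiting.
n(P4O10) = (1/1) × 14.12 = 14.12 mol
mass = 14.12 × 283.89 = 4009 g

4010 g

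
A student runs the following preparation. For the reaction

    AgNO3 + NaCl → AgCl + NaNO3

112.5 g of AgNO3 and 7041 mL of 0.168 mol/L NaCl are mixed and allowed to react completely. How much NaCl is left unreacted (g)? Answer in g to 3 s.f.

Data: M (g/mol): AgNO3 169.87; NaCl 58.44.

30.4 g

n(AgNO3) = 112.5 / 169.87 = 0.6623 mol
n(NaCl) = 0.168 × 7041/1000 = 1.183 mol
n/ν for AgNO3 = 0.6623/1 = 0.6623
n/ν for NaCl = 1.183/1 = 1.183
Smallest n/ν is AgNO3 → limiting reagent.
NaCl consumed = (1/1) × 0.6623 = 0.6623 mol
NaCl remaining = 1.183 − 0.6623 = 0.5207 mol
mass = 0.5207 × 58.44 = 30.43 g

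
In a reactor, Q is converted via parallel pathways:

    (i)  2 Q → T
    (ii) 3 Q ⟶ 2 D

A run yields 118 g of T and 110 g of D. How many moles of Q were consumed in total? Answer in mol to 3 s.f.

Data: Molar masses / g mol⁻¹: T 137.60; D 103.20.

3.31 mol

n(T) = 118 / 137.60 = 0.8576 mol
n(D) = 110 / 103.20 = 1.066 mol
n(Q) via (i) = (2/1)×0.8576 = 1.715 mol
n(Q) via (ii) = (3/2)×1.066 = 1.599 mol
total n(Q) = 1.715 + 1.599 = 3.314 mol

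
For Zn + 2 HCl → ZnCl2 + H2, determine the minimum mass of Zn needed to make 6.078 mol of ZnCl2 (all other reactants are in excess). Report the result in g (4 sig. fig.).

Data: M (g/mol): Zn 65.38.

n(ZnCl2) = 6.078 mol
n(Zn) = (1/1) × 6.078 = 6.078 mol
mass = 6.078 × 65.38 = 397.4 g

397.4 g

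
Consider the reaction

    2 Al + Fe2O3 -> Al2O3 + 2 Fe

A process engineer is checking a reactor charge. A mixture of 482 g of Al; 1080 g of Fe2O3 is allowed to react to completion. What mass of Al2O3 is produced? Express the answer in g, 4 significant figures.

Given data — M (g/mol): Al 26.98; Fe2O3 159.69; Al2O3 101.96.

689.6 g

n(Al) = 482.0 / 26.98 = 17.87 mol
n(Fe2O3) = 1080 / 159.69 = 6.763 mol
n/ν for Al = 17.87/2 = 8.935
n/ν for Fe2O3 = 6.763/1 = 6.763
Smallest n/ν is Fe2O3 → limiting reagent.
n(Al2O3) = (1/1) × 6.763 = 6.763 mol
mass = 6.763 × 101.96 = 689.6 g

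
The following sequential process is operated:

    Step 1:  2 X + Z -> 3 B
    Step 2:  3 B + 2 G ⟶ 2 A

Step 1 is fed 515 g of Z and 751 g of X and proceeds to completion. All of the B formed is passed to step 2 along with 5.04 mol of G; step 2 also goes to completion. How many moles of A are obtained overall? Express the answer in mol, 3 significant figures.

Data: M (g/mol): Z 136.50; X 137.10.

Step 1:
n(Z) = 515.0 / 136.50 = 3.773 mol
n(X) = 751.0 / 137.10 = 5.478 mol
n/ν for Z = 3.773/1 = 3.773
n/ν for X = 5.478/2 = 2.739
Smallest n/ν is X → limiting reagent.
n(B) produced = (3/2) × 5.478 = 8.217 mol
Step 2:
n(B) available = 8.217 mol
n(G) = 5.040 mol
n/ν for B = 8.217/3 = 2.739
n/ν for G = 5.040/2 = 2.520
Smallest n/ν is G → limiting reagent.
n(A) = (2/2) × 5.040 = 5.040 mol

5.04 mol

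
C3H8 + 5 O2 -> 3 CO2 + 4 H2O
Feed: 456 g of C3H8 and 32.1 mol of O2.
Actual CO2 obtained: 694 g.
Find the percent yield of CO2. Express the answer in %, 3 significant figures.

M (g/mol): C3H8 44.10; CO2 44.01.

81.9 %

n(C3H8) = 456.0 / 44.10 = 10.34 mol
n(O2) = 32.10 mol
n/ν → C3H8: 10.34, O2: 6.420; O2 is limiting.
theoretical n(CO2) = (3/5) × 32.10 = 19.26 mol → 847.6 g
% yield = 694 / 847.6 × 100 = 81.88 %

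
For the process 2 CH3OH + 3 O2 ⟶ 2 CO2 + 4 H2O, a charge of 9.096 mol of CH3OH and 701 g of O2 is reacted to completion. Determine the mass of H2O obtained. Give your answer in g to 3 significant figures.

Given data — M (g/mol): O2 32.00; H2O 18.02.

328 g

n(CH3OH) = 9.096 mol
n(O2) = 701.0 / 32.00 = 21.91 mol
n/ν for CH3OH = 9.096/2 = 4.548
n/ν for O2 = 21.91/3 = 7.303
Smallest n/ν is CH3OH → limiting reagent.
n(H2O) = (4/2) × 9.096 = 18.19 mol
mass = 18.19 × 18.02 = 327.8 g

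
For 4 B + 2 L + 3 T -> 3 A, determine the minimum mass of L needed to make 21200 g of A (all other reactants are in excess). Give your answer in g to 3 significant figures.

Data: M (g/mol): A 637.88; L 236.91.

n(A) = 21200 / 637.88 = 33.24 mol
n(L) = (2/3) × 33.24 = 22.16 mol
mass = 22.16 × 236.91 = 5250 g

5250 g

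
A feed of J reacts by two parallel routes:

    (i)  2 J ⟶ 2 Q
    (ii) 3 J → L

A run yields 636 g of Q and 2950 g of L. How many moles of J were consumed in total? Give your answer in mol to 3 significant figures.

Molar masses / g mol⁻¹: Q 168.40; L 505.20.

21.3 mol

n(Q) = 636 / 168.40 = 3.777 mol
n(L) = 2950 / 505.20 = 5.839 mol
n(J) via (i) = (2/2)×3.777 = 3.777 mol
n(J) via (ii) = (3/1)×5.839 = 17.52 mol
total n(J) = 3.777 + 17.52 = 21.30 mol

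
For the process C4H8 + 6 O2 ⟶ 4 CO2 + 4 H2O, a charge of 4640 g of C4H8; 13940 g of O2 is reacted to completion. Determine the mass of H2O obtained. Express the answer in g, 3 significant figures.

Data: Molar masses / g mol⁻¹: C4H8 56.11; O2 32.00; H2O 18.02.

n(C4H8) = 4640 / 56.11 = 82.69 mol
n(O2) = 13940 / 32.00 = 435.6 mol
n/ν for C4H8 = 82.69/1 = 82.69
n/ν for O2 = 435.6/6 = 72.60
Smallest n/ν is O2 → limiting reagent.
n(H2O) = (4/6) × 435.6 = 290.4 mol
mass = 290.4 × 18.02 = 5233 g

5230 g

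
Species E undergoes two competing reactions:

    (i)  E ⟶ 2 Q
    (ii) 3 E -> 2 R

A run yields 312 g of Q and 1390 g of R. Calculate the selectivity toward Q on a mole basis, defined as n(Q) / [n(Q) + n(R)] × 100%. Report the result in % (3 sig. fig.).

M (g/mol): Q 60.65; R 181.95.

n(Q) = 312 / 60.65 = 5.144 mol
n(R) = 1390 / 181.95 = 7.639 mol
selectivity = 5.144/(5.144+7.639) × 100 = 40.24 %

40.2 %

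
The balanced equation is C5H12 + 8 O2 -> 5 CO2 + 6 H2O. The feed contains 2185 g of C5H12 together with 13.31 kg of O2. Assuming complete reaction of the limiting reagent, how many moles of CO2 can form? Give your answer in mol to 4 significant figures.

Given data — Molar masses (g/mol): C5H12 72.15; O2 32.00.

151.4 mol

n(C5H12) = 2185 / 72.15 = 30.28 mol
n(O2) = 13.31×1000 / 32.00 = 415.9 mol
n/ν for C5H12 = 30.28/1 = 30.28
n/ν for O2 = 415.9/8 = 51.99
Smallest n/ν is C5H12 → limiting reagent.
n(CO2) = (5/1) × 30.28 = 151.4 mol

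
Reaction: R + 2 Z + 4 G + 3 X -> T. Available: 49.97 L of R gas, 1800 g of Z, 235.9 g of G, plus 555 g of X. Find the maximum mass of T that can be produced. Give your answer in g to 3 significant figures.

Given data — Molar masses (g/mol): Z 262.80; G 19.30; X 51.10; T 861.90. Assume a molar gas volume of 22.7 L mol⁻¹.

n(R) = 49.97 / 22.7 = 2.201 mol
n(Z) = 1800 / 262.80 = 6.849 mol
n(G) = 235.9 / 19.30 = 12.22 mol
n(X) = 555.0 / 51.10 = 10.86 mol
n/ν for R = 2.201/1 = 2.201
n/ν for Z = 6.849/2 = 3.425
n/ν for G = 12.22/4 = 3.055
n/ν for X = 10.86/3 = 3.620
Smallest n/ν is R → limiting reagent.
n(T) = (1/1) × 2.201 = 2.201 mol
mass = 2.201 × 861.90 = 1897 g

1900 g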